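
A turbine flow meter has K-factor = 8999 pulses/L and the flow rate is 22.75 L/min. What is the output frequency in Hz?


Frequency = K * Q / 60 (converting L/min to L/s).
f = 8999 * 22.75 / 60
f = 204727.25 / 60
f = 3412.12 Hz

3412.12 Hz


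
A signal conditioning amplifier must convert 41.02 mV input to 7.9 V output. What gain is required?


Gain = Vout / Vin (converting to same units).
G = 7.9 V / 41.02 mV
G = 7900.0 mV / 41.02 mV
G = 192.59

192.59


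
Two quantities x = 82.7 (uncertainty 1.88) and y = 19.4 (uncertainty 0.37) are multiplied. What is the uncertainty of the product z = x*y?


For a product z = x*y, the relative uncertainty is:
uz/z = sqrt((ux/x)^2 + (uy/y)^2)
Relative uncertainties: ux/x = 1.88/82.7 = 0.022733
uy/y = 0.37/19.4 = 0.019072
z = 82.7 * 19.4 = 1604.4
uz = 1604.4 * sqrt(0.022733^2 + 0.019072^2) = 47.608

47.608


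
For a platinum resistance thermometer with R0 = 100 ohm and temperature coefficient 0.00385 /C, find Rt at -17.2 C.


The RTD equation: Rt = R0 * (1 + alpha * T).
Rt = 100 * (1 + 0.00385 * -17.2)
Rt = 100 * (1 + -0.06622)
Rt = 100 * 0.93378
Rt = 93.378 ohm

93.378 ohm


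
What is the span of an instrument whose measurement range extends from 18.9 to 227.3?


Span = upper range - lower range.
Span = 227.3 - (18.9)
Span = 208.4

208.4


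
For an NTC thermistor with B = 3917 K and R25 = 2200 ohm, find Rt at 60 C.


NTC thermistor equation: Rt = R25 * exp(B * (1/T - 1/T25)).
T in Kelvin: 333.15 K, T25 = 298.15 K
1/T - 1/T25 = 1/333.15 - 1/298.15 = -0.00035237
B * (1/T - 1/T25) = 3917 * -0.00035237 = -1.3802
Rt = 2200 * exp(-1.3802) = 553.4 ohm

553.4 ohm


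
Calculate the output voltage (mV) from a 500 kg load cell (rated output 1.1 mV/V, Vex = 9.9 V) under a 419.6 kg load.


Vout = rated_output * Vex * (load / capacity).
Vout = 1.1 * 9.9 * (419.6 / 500)
Vout = 1.1 * 9.9 * 0.8392
Vout = 9.139 mV

9.139 mV


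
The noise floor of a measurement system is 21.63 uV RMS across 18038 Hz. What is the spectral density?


Noise spectral density = Vrms / sqrt(BW).
NSD = 21.63 / sqrt(18038)
NSD = 21.63 / 134.3056
NSD = 0.1611 uV/sqrt(Hz)

0.1611 uV/sqrt(Hz)


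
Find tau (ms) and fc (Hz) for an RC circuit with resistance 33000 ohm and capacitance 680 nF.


Time constant: tau = R * C.
tau = 33000 * 6.80e-07 = 0.02244 s
tau = 22.44 ms
Cutoff frequency: fc = 1 / (2*pi*R*C).
fc = 1 / (2*pi*0.02244) = 7.09 Hz

tau = 22.44 ms, fc = 7.09 Hz


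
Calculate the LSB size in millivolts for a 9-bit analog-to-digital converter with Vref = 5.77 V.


The resolution (LSB) of an ADC is Vref / 2^n.
LSB = 5.77 / 2^9
LSB = 5.77 / 512
LSB = 0.01126953 V = 11.26953125 mV

11.26953125 mV


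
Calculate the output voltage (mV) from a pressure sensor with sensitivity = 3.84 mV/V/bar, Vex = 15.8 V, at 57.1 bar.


Output = sensitivity * Vex * P.
Vout = 3.84 * 15.8 * 57.1
Vout = 60.672 * 57.1
Vout = 3464.37 mV

3464.37 mV


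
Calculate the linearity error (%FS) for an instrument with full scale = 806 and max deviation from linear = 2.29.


Linearity error = (max deviation / full scale) * 100%.
Linearity = (2.29 / 806) * 100
Linearity = 0.284 %FS

0.284 %FS


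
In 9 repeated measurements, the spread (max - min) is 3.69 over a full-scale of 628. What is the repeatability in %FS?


Repeatability = (spread / full scale) * 100%.
R = (3.69 / 628) * 100
R = 0.588 %FS

0.588 %FS


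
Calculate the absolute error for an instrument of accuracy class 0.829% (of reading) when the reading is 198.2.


Absolute error = (accuracy% / 100) * reading.
Error = (0.829 / 100) * 198.2
Error = 0.00829 * 198.2
Error = 1.6431

1.6431


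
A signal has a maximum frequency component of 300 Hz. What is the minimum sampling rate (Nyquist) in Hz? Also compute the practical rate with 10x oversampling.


By Nyquist theorem, fs_min = 2 * fmax.
fs_min = 2 * 300 = 600 Hz
Practical rate = 10 * fs_min = 10 * 600 = 6000 Hz

fs_min = 600 Hz, fs_practical = 6000 Hz


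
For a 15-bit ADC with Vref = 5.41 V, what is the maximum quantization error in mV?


The maximum quantization error is +/- LSB/2.
LSB = Vref / 2^n = 5.41 / 32768 = 0.0001651 V
Max error = LSB / 2 = 0.0001651 / 2 = 8.255e-05 V
Max error = 0.0826 mV

0.0826 mV


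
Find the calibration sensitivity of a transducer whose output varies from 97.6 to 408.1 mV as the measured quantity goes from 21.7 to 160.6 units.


Sensitivity = (y2 - y1) / (x2 - x1).
S = (408.1 - 97.6) / (160.6 - 21.7)
S = 310.5 / 138.9
S = 2.2354 mV/unit

2.2354 mV/unit


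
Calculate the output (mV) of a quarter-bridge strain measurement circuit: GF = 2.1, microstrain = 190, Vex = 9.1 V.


Quarter bridge output: Vout = (GF * epsilon * Vex) / 4.
Vout = (2.1 * 190e-6 * 9.1) / 4
Vout = 0.0036309 / 4 V
Vout = 0.00090772 V = 0.9077 mV

0.9077 mV


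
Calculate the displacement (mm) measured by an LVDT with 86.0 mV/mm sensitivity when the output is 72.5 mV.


Displacement = Vout / sensitivity.
d = 72.5 / 86.0
d = 0.843 mm

0.843 mm


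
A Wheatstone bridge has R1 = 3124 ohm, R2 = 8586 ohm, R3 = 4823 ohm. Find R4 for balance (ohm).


At balance: R1*R4 = R2*R3, so R4 = R2*R3/R1.
R4 = 8586 * 4823 / 3124
R4 = 41410278 / 3124
R4 = 13255.53 ohm

13255.53 ohm


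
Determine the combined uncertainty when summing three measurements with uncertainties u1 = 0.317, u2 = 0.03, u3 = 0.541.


For a sum of independent quantities, uc = sqrt(u1^2 + u2^2 + u3^2).
uc = sqrt(0.317^2 + 0.03^2 + 0.541^2)
uc = sqrt(0.100489 + 0.0009 + 0.292681)
uc = 0.6277

0.6277


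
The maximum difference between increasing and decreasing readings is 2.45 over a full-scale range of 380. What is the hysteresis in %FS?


Hysteresis = (max difference / full scale) * 100%.
H = (2.45 / 380) * 100
H = 0.645 %FS

0.645 %FS


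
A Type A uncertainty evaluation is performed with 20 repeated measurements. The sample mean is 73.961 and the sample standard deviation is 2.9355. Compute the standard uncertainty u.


The standard uncertainty for Type A evaluation is u = s / sqrt(n).
u = 2.9355 / sqrt(20)
u = 2.9355 / 4.4721
u = 0.6564

0.6564


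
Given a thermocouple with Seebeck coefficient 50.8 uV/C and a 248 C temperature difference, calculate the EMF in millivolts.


The thermocouple output V = sensitivity * dT.
V = 50.8 uV/C * 248 C
V = 12598.4 uV
V = 12.598 mV

12.598 mV


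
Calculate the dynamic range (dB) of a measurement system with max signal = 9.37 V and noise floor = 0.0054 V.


Dynamic range = 20 * log10(Vmax / Vnoise).
DR = 20 * log10(9.37 / 0.0054)
DR = 20 * log10(1735.19)
DR = 64.79 dB

64.79 dB


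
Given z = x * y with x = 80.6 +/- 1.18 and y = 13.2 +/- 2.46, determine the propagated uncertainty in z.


For a product z = x*y, the relative uncertainty is:
uz/z = sqrt((ux/x)^2 + (uy/y)^2)
Relative uncertainties: ux/x = 1.18/80.6 = 0.01464
uy/y = 2.46/13.2 = 0.186364
z = 80.6 * 13.2 = 1063.9
uz = 1063.9 * sqrt(0.01464^2 + 0.186364^2) = 198.887

198.887


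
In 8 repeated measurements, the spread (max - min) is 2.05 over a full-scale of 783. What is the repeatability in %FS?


Repeatability = (spread / full scale) * 100%.
R = (2.05 / 783) * 100
R = 0.262 %FS

0.262 %FS


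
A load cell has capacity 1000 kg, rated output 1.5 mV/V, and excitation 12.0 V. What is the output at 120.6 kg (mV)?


Vout = rated_output * Vex * (load / capacity).
Vout = 1.5 * 12.0 * (120.6 / 1000)
Vout = 1.5 * 12.0 * 0.1206
Vout = 2.171 mV

2.171 mV


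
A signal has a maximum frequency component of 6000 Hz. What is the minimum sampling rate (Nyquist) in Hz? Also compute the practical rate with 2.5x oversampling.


By Nyquist theorem, fs_min = 2 * fmax.
fs_min = 2 * 6000 = 12000 Hz
Practical rate = 2.5 * fs_min = 2.5 * 12000 = 30000 Hz

fs_min = 12000 Hz, fs_practical = 30000 Hz


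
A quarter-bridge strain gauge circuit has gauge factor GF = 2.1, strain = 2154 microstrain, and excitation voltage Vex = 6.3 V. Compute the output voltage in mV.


Quarter bridge output: Vout = (GF * epsilon * Vex) / 4.
Vout = (2.1 * 2154e-6 * 6.3) / 4
Vout = 0.02849742 / 4 V
Vout = 0.00712436 V = 7.1244 mV

7.1244 mV


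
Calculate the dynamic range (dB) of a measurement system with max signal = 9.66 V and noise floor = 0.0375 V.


Dynamic range = 20 * log10(Vmax / Vnoise).
DR = 20 * log10(9.66 / 0.0375)
DR = 20 * log10(257.6)
DR = 48.22 dB

48.22 dB


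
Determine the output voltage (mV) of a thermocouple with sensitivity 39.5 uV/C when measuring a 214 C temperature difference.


The thermocouple output V = sensitivity * dT.
V = 39.5 uV/C * 214 C
V = 8453.0 uV
V = 8.453 mV

8.453 mV


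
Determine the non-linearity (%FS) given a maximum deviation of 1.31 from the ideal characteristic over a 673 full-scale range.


Linearity error = (max deviation / full scale) * 100%.
Linearity = (1.31 / 673) * 100
Linearity = 0.195 %FS

0.195 %FS


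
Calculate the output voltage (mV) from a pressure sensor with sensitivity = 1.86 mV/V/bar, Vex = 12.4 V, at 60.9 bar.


Output = sensitivity * Vex * P.
Vout = 1.86 * 12.4 * 60.9
Vout = 23.064 * 60.9
Vout = 1404.6 mV

1404.6 mV


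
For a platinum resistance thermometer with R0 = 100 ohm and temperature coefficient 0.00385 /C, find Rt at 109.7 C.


The RTD equation: Rt = R0 * (1 + alpha * T).
Rt = 100 * (1 + 0.00385 * 109.7)
Rt = 100 * (1 + 0.422345)
Rt = 100 * 1.422345
Rt = 142.234 ohm

142.234 ohm


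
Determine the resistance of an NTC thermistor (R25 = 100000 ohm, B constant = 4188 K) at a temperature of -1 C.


NTC thermistor equation: Rt = R25 * exp(B * (1/T - 1/T25)).
T in Kelvin: 272.15 K, T25 = 298.15 K
1/T - 1/T25 = 1/272.15 - 1/298.15 = 0.00032043
B * (1/T - 1/T25) = 4188 * 0.00032043 = 1.342
Rt = 100000 * exp(1.342) = 382650.4 ohm

382650.4 ohm


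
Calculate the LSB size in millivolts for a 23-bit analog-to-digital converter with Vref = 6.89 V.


The resolution (LSB) of an ADC is Vref / 2^n.
LSB = 6.89 / 2^23
LSB = 6.89 / 8388608
LSB = 8.2e-07 V = 0.00082135 mV

0.00082135 mV


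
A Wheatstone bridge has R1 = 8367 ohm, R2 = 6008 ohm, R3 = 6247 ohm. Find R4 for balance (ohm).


At balance: R1*R4 = R2*R3, so R4 = R2*R3/R1.
R4 = 6008 * 6247 / 8367
R4 = 37531976 / 8367
R4 = 4485.71 ohm

4485.71 ohm


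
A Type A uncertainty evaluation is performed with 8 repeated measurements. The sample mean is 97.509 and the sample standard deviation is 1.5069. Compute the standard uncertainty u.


The standard uncertainty for Type A evaluation is u = s / sqrt(n).
u = 1.5069 / sqrt(8)
u = 1.5069 / 2.8284
u = 0.5328

0.5328


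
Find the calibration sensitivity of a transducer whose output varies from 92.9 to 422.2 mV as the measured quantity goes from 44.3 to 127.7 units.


Sensitivity = (y2 - y1) / (x2 - x1).
S = (422.2 - 92.9) / (127.7 - 44.3)
S = 329.3 / 83.4
S = 3.9484 mV/unit

3.9484 mV/unit


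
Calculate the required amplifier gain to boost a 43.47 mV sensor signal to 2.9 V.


Gain = Vout / Vin (converting to same units).
G = 2.9 V / 43.47 mV
G = 2900.0 mV / 43.47 mV
G = 66.71

66.71


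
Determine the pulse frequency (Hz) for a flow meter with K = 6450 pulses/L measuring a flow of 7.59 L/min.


Frequency = K * Q / 60 (converting L/min to L/s).
f = 6450 * 7.59 / 60
f = 48955.5 / 60
f = 815.92 Hz

815.92 Hz


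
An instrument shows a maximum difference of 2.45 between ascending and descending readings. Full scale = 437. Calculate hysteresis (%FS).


Hysteresis = (max difference / full scale) * 100%.
H = (2.45 / 437) * 100
H = 0.561 %FS

0.561 %FS


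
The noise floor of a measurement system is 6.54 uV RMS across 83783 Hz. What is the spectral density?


Noise spectral density = Vrms / sqrt(BW).
NSD = 6.54 / sqrt(83783)
NSD = 6.54 / 289.4529
NSD = 0.0226 uV/sqrt(Hz)

0.0226 uV/sqrt(Hz)


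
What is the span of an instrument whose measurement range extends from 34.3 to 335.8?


Span = upper range - lower range.
Span = 335.8 - (34.3)
Span = 301.5

301.5


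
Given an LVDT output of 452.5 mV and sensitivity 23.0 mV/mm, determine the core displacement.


Displacement = Vout / sensitivity.
d = 452.5 / 23.0
d = 19.674 mm

19.674 mm


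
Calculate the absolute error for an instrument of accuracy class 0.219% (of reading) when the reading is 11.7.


Absolute error = (accuracy% / 100) * reading.
Error = (0.219 / 100) * 11.7
Error = 0.00219 * 11.7
Error = 0.0256

0.0256


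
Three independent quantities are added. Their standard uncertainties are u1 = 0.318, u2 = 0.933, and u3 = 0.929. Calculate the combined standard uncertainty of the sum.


For a sum of independent quantities, uc = sqrt(u1^2 + u2^2 + u3^2).
uc = sqrt(0.318^2 + 0.933^2 + 0.929^2)
uc = sqrt(0.101124 + 0.870489 + 0.863041)
uc = 1.3545

1.3545


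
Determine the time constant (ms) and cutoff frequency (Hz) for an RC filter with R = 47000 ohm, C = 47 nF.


Time constant: tau = R * C.
tau = 47000 * 4.70e-08 = 0.002209 s
tau = 2.209 ms
Cutoff frequency: fc = 1 / (2*pi*R*C).
fc = 1 / (2*pi*0.002209) = 72.05 Hz

tau = 2.209 ms, fc = 72.05 Hz


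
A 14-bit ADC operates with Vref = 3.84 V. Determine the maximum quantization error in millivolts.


The maximum quantization error is +/- LSB/2.
LSB = Vref / 2^n = 3.84 / 16384 = 0.00023437 V
Max error = LSB / 2 = 0.00023437 / 2 = 0.00011719 V
Max error = 0.1172 mV

0.1172 mV


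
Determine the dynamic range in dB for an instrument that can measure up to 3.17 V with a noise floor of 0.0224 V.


Dynamic range = 20 * log10(Vmax / Vnoise).
DR = 20 * log10(3.17 / 0.0224)
DR = 20 * log10(141.52)
DR = 43.02 dB

43.02 dB


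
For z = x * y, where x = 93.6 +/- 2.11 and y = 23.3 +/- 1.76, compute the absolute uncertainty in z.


For a product z = x*y, the relative uncertainty is:
uz/z = sqrt((ux/x)^2 + (uy/y)^2)
Relative uncertainties: ux/x = 2.11/93.6 = 0.022543
uy/y = 1.76/23.3 = 0.075536
z = 93.6 * 23.3 = 2180.9
uz = 2180.9 * sqrt(0.022543^2 + 0.075536^2) = 171.916

171.916


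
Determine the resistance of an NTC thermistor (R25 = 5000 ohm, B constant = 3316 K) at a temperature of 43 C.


NTC thermistor equation: Rt = R25 * exp(B * (1/T - 1/T25)).
T in Kelvin: 316.15 K, T25 = 298.15 K
1/T - 1/T25 = 1/316.15 - 1/298.15 = -0.00019096
B * (1/T - 1/T25) = 3316 * -0.00019096 = -0.6332
Rt = 5000 * exp(-0.6332) = 2654.4 ohm

2654.4 ohm


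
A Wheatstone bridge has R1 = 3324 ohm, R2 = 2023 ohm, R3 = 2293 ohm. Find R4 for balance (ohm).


At balance: R1*R4 = R2*R3, so R4 = R2*R3/R1.
R4 = 2023 * 2293 / 3324
R4 = 4638739 / 3324
R4 = 1395.53 ohm

1395.53 ohm


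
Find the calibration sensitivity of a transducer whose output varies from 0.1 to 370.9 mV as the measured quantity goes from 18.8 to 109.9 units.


Sensitivity = (y2 - y1) / (x2 - x1).
S = (370.9 - 0.1) / (109.9 - 18.8)
S = 370.8 / 91.1
S = 4.0703 mV/unit

4.0703 mV/unit


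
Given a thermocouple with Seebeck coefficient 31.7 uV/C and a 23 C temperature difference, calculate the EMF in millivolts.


The thermocouple output V = sensitivity * dT.
V = 31.7 uV/C * 23 C
V = 729.1 uV
V = 0.729 mV

0.729 mV


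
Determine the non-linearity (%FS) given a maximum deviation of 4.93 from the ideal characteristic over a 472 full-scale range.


Linearity error = (max deviation / full scale) * 100%.
Linearity = (4.93 / 472) * 100
Linearity = 1.044 %FS

1.044 %FS


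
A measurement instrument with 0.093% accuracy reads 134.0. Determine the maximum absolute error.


Absolute error = (accuracy% / 100) * reading.
Error = (0.093 / 100) * 134.0
Error = 0.00093 * 134.0
Error = 0.1246

0.1246


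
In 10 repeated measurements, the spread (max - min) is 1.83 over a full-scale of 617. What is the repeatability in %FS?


Repeatability = (spread / full scale) * 100%.
R = (1.83 / 617) * 100
R = 0.297 %FS

0.297 %FS


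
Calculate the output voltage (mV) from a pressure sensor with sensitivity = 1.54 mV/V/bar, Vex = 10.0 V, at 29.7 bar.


Output = sensitivity * Vex * P.
Vout = 1.54 * 10.0 * 29.7
Vout = 15.4 * 29.7
Vout = 457.38 mV

457.38 mV


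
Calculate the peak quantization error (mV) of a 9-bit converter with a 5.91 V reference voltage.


The maximum quantization error is +/- LSB/2.
LSB = Vref / 2^n = 5.91 / 512 = 0.01154297 V
Max error = LSB / 2 = 0.01154297 / 2 = 0.00577148 V
Max error = 5.7715 mV

5.7715 mV


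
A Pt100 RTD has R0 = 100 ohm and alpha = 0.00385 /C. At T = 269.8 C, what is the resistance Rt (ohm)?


The RTD equation: Rt = R0 * (1 + alpha * T).
Rt = 100 * (1 + 0.00385 * 269.8)
Rt = 100 * (1 + 1.03873)
Rt = 100 * 2.03873
Rt = 203.873 ohm

203.873 ohm


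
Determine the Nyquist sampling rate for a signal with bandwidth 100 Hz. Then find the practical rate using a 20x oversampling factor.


By Nyquist theorem, fs_min = 2 * fmax.
fs_min = 2 * 100 = 200 Hz
Practical rate = 20 * fs_min = 20 * 200 = 4000 Hz

fs_min = 200 Hz, fs_practical = 4000 Hz


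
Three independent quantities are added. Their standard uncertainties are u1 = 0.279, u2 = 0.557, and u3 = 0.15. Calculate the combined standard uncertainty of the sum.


For a sum of independent quantities, uc = sqrt(u1^2 + u2^2 + u3^2).
uc = sqrt(0.279^2 + 0.557^2 + 0.15^2)
uc = sqrt(0.077841 + 0.310249 + 0.0225)
uc = 0.6408

0.6408


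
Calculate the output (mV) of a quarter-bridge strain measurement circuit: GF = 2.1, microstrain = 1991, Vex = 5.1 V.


Quarter bridge output: Vout = (GF * epsilon * Vex) / 4.
Vout = (2.1 * 1991e-6 * 5.1) / 4
Vout = 0.02132361 / 4 V
Vout = 0.0053309 V = 5.3309 mV

5.3309 mV


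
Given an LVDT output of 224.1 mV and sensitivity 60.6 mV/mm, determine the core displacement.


Displacement = Vout / sensitivity.
d = 224.1 / 60.6
d = 3.698 mm

3.698 mm


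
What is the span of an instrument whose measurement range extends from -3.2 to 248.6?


Span = upper range - lower range.
Span = 248.6 - (-3.2)
Span = 251.8

251.8


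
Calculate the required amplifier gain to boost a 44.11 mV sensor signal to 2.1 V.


Gain = Vout / Vin (converting to same units).
G = 2.1 V / 44.11 mV
G = 2100.0 mV / 44.11 mV
G = 47.61

47.61


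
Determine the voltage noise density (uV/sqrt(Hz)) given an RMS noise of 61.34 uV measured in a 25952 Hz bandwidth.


Noise spectral density = Vrms / sqrt(BW).
NSD = 61.34 / sqrt(25952)
NSD = 61.34 / 161.0962
NSD = 0.3808 uV/sqrt(Hz)

0.3808 uV/sqrt(Hz)


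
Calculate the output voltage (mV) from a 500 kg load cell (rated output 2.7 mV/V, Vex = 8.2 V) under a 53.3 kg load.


Vout = rated_output * Vex * (load / capacity).
Vout = 2.7 * 8.2 * (53.3 / 500)
Vout = 2.7 * 8.2 * 0.1066
Vout = 2.36 mV

2.36 mV


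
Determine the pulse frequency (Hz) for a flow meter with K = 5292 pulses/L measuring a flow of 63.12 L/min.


Frequency = K * Q / 60 (converting L/min to L/s).
f = 5292 * 63.12 / 60
f = 334031.04 / 60
f = 5567.18 Hz

5567.18 Hz


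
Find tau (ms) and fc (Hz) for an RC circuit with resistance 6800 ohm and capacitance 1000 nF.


Time constant: tau = R * C.
tau = 6800 * 1.00e-06 = 0.0068 s
tau = 6.8 ms
Cutoff frequency: fc = 1 / (2*pi*R*C).
fc = 1 / (2*pi*0.0068) = 23.41 Hz

tau = 6.8 ms, fc = 23.41 Hz


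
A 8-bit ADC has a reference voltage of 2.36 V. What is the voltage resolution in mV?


The resolution (LSB) of an ADC is Vref / 2^n.
LSB = 2.36 / 2^8
LSB = 2.36 / 256
LSB = 0.00921875 V = 9.21875 mV

9.21875 mV


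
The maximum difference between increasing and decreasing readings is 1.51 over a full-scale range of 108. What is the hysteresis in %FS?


Hysteresis = (max difference / full scale) * 100%.
H = (1.51 / 108) * 100
H = 1.398 %FS

1.398 %FS


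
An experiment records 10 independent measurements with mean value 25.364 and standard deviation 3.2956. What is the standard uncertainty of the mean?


The standard uncertainty for Type A evaluation is u = s / sqrt(n).
u = 3.2956 / sqrt(10)
u = 3.2956 / 3.1623
u = 1.0422

1.0422


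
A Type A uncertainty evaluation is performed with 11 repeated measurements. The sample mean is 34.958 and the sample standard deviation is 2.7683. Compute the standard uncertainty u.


The standard uncertainty for Type A evaluation is u = s / sqrt(n).
u = 2.7683 / sqrt(11)
u = 2.7683 / 3.3166
u = 0.8347

0.8347


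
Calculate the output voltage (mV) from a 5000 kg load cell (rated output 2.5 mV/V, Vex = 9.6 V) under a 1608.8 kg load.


Vout = rated_output * Vex * (load / capacity).
Vout = 2.5 * 9.6 * (1608.8 / 5000)
Vout = 2.5 * 9.6 * 0.32176
Vout = 7.722 mV

7.722 mV


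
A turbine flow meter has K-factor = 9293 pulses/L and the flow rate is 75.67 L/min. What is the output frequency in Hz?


Frequency = K * Q / 60 (converting L/min to L/s).
f = 9293 * 75.67 / 60
f = 703201.31 / 60
f = 11720.02 Hz

11720.02 Hz


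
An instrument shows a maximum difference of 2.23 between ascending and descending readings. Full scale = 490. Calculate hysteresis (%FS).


Hysteresis = (max difference / full scale) * 100%.
H = (2.23 / 490) * 100
H = 0.455 %FS

0.455 %FS


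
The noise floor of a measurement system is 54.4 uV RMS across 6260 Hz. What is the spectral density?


Noise spectral density = Vrms / sqrt(BW).
NSD = 54.4 / sqrt(6260)
NSD = 54.4 / 79.1202
NSD = 0.6876 uV/sqrt(Hz)

0.6876 uV/sqrt(Hz)


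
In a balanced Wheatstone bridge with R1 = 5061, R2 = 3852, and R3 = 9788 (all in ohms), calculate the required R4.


At balance: R1*R4 = R2*R3, so R4 = R2*R3/R1.
R4 = 3852 * 9788 / 5061
R4 = 37703376 / 5061
R4 = 7449.79 ohm

7449.79 ohm


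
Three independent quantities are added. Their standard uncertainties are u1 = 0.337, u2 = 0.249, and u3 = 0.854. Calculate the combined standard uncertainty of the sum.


For a sum of independent quantities, uc = sqrt(u1^2 + u2^2 + u3^2).
uc = sqrt(0.337^2 + 0.249^2 + 0.854^2)
uc = sqrt(0.113569 + 0.062001 + 0.729316)
uc = 0.9513

0.9513


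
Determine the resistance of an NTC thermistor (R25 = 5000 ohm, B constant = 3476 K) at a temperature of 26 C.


NTC thermistor equation: Rt = R25 * exp(B * (1/T - 1/T25)).
T in Kelvin: 299.15 K, T25 = 298.15 K
1/T - 1/T25 = 1/299.15 - 1/298.15 = -1.121e-05
B * (1/T - 1/T25) = 3476 * -1.121e-05 = -0.039
Rt = 5000 * exp(-0.039) = 4808.9 ohm

4808.9 ohm


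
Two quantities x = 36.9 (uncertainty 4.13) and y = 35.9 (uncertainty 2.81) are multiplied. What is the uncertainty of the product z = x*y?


For a product z = x*y, the relative uncertainty is:
uz/z = sqrt((ux/x)^2 + (uy/y)^2)
Relative uncertainties: ux/x = 4.13/36.9 = 0.111924
uy/y = 2.81/35.9 = 0.078273
z = 36.9 * 35.9 = 1324.7
uz = 1324.7 * sqrt(0.111924^2 + 0.078273^2) = 180.927

180.927


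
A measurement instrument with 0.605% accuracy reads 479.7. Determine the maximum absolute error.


Absolute error = (accuracy% / 100) * reading.
Error = (0.605 / 100) * 479.7
Error = 0.00605 * 479.7
Error = 2.9022

2.9022


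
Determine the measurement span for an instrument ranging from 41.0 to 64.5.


Span = upper range - lower range.
Span = 64.5 - (41.0)
Span = 23.5

23.5


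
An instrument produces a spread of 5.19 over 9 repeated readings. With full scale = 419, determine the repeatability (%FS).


Repeatability = (spread / full scale) * 100%.
R = (5.19 / 419) * 100
R = 1.239 %FS

1.239 %FS


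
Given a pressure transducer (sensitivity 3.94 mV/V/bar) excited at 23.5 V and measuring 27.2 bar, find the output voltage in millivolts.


Output = sensitivity * Vex * P.
Vout = 3.94 * 23.5 * 27.2
Vout = 92.59 * 27.2
Vout = 2518.45 mV

2518.45 mV


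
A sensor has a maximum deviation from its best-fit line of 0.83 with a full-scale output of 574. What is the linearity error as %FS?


Linearity error = (max deviation / full scale) * 100%.
Linearity = (0.83 / 574) * 100
Linearity = 0.145 %FS

0.145 %FS


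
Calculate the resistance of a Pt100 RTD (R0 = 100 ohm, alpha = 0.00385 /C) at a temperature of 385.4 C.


The RTD equation: Rt = R0 * (1 + alpha * T).
Rt = 100 * (1 + 0.00385 * 385.4)
Rt = 100 * (1 + 1.48379)
Rt = 100 * 2.48379
Rt = 248.379 ohm

248.379 ohm


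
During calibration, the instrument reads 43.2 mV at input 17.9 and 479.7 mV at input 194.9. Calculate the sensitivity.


Sensitivity = (y2 - y1) / (x2 - x1).
S = (479.7 - 43.2) / (194.9 - 17.9)
S = 436.5 / 177.0
S = 2.4661 mV/unit

2.4661 mV/unit


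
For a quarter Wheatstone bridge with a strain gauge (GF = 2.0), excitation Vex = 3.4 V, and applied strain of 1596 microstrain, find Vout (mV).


Quarter bridge output: Vout = (GF * epsilon * Vex) / 4.
Vout = (2.0 * 1596e-6 * 3.4) / 4
Vout = 0.0108528 / 4 V
Vout = 0.0027132 V = 2.7132 mV

2.7132 mV


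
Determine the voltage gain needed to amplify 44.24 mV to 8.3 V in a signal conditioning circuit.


Gain = Vout / Vin (converting to same units).
G = 8.3 V / 44.24 mV
G = 8300.0 mV / 44.24 mV
G = 187.61

187.61


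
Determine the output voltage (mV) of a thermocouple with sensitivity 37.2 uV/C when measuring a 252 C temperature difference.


The thermocouple output V = sensitivity * dT.
V = 37.2 uV/C * 252 C
V = 9374.4 uV
V = 9.374 mV

9.374 mV


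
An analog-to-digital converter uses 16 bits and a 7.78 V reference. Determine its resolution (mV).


The resolution (LSB) of an ADC is Vref / 2^n.
LSB = 7.78 / 2^16
LSB = 7.78 / 65536
LSB = 0.00011871 V = 0.11871338 mV

0.11871338 mV


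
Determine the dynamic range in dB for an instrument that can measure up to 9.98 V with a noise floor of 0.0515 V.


Dynamic range = 20 * log10(Vmax / Vnoise).
DR = 20 * log10(9.98 / 0.0515)
DR = 20 * log10(193.79)
DR = 45.75 dB

45.75 dB


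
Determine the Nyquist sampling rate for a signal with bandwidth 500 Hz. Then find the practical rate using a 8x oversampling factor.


By Nyquist theorem, fs_min = 2 * fmax.
fs_min = 2 * 500 = 1000 Hz
Practical rate = 8 * fs_min = 8 * 1000 = 8000 Hz

fs_min = 1000 Hz, fs_practical = 8000 Hz


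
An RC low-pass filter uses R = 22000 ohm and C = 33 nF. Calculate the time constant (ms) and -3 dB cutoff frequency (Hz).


Time constant: tau = R * C.
tau = 22000 * 3.30e-08 = 0.000726 s
tau = 0.726 ms
Cutoff frequency: fc = 1 / (2*pi*R*C).
fc = 1 / (2*pi*0.000726) = 219.22 Hz

tau = 0.726 ms, fc = 219.22 Hz


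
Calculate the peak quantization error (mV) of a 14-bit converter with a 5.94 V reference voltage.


The maximum quantization error is +/- LSB/2.
LSB = Vref / 2^n = 5.94 / 16384 = 0.00036255 V
Max error = LSB / 2 = 0.00036255 / 2 = 0.00018127 V
Max error = 0.1813 mV

0.1813 mV


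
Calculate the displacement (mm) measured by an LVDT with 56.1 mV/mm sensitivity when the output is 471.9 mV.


Displacement = Vout / sensitivity.
d = 471.9 / 56.1
d = 8.412 mm

8.412 mm


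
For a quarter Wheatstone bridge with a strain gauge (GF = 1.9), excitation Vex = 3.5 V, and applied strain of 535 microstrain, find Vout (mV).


Quarter bridge output: Vout = (GF * epsilon * Vex) / 4.
Vout = (1.9 * 535e-6 * 3.5) / 4
Vout = 0.00355775 / 4 V
Vout = 0.00088944 V = 0.8894 mV

0.8894 mV


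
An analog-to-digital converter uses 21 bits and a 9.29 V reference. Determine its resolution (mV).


The resolution (LSB) of an ADC is Vref / 2^n.
LSB = 9.29 / 2^21
LSB = 9.29 / 2097152
LSB = 4.43e-06 V = 0.00442982 mV

0.00442982 mV


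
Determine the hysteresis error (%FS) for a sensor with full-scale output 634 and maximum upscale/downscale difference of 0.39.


Hysteresis = (max difference / full scale) * 100%.
H = (0.39 / 634) * 100
H = 0.062 %FS

0.062 %FS


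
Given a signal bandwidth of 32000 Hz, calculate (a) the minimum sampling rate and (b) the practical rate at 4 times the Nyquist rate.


By Nyquist theorem, fs_min = 2 * fmax.
fs_min = 2 * 32000 = 64000 Hz
Practical rate = 4 * fs_min = 4 * 64000 = 256000 Hz

fs_min = 64000 Hz, fs_practical = 256000 Hz


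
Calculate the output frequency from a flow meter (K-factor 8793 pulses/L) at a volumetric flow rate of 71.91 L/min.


Frequency = K * Q / 60 (converting L/min to L/s).
f = 8793 * 71.91 / 60
f = 632304.63 / 60
f = 10538.41 Hz

10538.41 Hz


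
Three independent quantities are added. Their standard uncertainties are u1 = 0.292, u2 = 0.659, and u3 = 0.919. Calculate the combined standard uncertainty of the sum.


For a sum of independent quantities, uc = sqrt(u1^2 + u2^2 + u3^2).
uc = sqrt(0.292^2 + 0.659^2 + 0.919^2)
uc = sqrt(0.085264 + 0.434281 + 0.844561)
uc = 1.1679

1.1679


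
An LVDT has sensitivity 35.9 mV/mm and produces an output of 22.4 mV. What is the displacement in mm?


Displacement = Vout / sensitivity.
d = 22.4 / 35.9
d = 0.624 mm

0.624 mm


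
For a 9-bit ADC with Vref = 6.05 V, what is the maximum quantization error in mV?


The maximum quantization error is +/- LSB/2.
LSB = Vref / 2^n = 6.05 / 512 = 0.01181641 V
Max error = LSB / 2 = 0.01181641 / 2 = 0.0059082 V
Max error = 5.9082 mV

5.9082 mV


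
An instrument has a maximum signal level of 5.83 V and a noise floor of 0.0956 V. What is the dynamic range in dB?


Dynamic range = 20 * log10(Vmax / Vnoise).
DR = 20 * log10(5.83 / 0.0956)
DR = 20 * log10(60.98)
DR = 35.7 dB

35.7 dB


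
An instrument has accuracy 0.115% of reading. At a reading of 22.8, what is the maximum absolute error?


Absolute error = (accuracy% / 100) * reading.
Error = (0.115 / 100) * 22.8
Error = 0.00115 * 22.8
Error = 0.0262

0.0262


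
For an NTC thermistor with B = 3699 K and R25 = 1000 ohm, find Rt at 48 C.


NTC thermistor equation: Rt = R25 * exp(B * (1/T - 1/T25)).
T in Kelvin: 321.15 K, T25 = 298.15 K
1/T - 1/T25 = 1/321.15 - 1/298.15 = -0.00024021
B * (1/T - 1/T25) = 3699 * -0.00024021 = -0.8885
Rt = 1000 * exp(-0.8885) = 411.3 ohm

411.3 ohm


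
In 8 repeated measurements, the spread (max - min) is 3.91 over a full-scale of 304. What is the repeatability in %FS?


Repeatability = (spread / full scale) * 100%.
R = (3.91 / 304) * 100
R = 1.286 %FS

1.286 %FS


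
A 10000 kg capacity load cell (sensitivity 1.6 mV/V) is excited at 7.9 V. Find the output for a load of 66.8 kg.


Vout = rated_output * Vex * (load / capacity).
Vout = 1.6 * 7.9 * (66.8 / 10000)
Vout = 1.6 * 7.9 * 0.00668
Vout = 0.084 mV

0.084 mV


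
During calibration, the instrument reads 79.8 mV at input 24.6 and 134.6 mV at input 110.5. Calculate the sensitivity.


Sensitivity = (y2 - y1) / (x2 - x1).
S = (134.6 - 79.8) / (110.5 - 24.6)
S = 54.8 / 85.9
S = 0.638 mV/unit

0.638 mV/unit


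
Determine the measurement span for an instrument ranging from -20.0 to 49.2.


Span = upper range - lower range.
Span = 49.2 - (-20.0)
Span = 69.2

69.2


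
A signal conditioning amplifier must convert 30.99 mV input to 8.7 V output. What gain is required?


Gain = Vout / Vin (converting to same units).
G = 8.7 V / 30.99 mV
G = 8700.0 mV / 30.99 mV
G = 280.74

280.74


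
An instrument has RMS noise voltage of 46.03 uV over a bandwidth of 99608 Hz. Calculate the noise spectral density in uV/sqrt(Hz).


Noise spectral density = Vrms / sqrt(BW).
NSD = 46.03 / sqrt(99608)
NSD = 46.03 / 315.6074
NSD = 0.1458 uV/sqrt(Hz)

0.1458 uV/sqrt(Hz)


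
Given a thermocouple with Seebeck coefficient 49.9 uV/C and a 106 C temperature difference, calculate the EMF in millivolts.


The thermocouple output V = sensitivity * dT.
V = 49.9 uV/C * 106 C
V = 5289.4 uV
V = 5.289 mV

5.289 mV


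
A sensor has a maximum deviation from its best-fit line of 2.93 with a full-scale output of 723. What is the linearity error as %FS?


Linearity error = (max deviation / full scale) * 100%.
Linearity = (2.93 / 723) * 100
Linearity = 0.405 %FS

0.405 %FS


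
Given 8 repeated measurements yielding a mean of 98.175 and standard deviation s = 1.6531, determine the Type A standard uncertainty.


The standard uncertainty for Type A evaluation is u = s / sqrt(n).
u = 1.6531 / sqrt(8)
u = 1.6531 / 2.8284
u = 0.5845

0.5845


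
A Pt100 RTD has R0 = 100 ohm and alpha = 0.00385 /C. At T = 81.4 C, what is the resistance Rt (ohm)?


The RTD equation: Rt = R0 * (1 + alpha * T).
Rt = 100 * (1 + 0.00385 * 81.4)
Rt = 100 * (1 + 0.31339)
Rt = 100 * 1.31339
Rt = 131.339 ohm

131.339 ohm


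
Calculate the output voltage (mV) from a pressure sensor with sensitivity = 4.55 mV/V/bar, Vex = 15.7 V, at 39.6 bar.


Output = sensitivity * Vex * P.
Vout = 4.55 * 15.7 * 39.6
Vout = 71.435 * 39.6
Vout = 2828.83 mV

2828.83 mV


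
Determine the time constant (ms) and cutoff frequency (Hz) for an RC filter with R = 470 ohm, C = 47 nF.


Time constant: tau = R * C.
tau = 470 * 4.70e-08 = 2.209e-05 s
tau = 0.0221 ms
Cutoff frequency: fc = 1 / (2*pi*R*C).
fc = 1 / (2*pi*2.209e-05) = 7204.84 Hz

tau = 0.0221 ms, fc = 7204.84 Hz


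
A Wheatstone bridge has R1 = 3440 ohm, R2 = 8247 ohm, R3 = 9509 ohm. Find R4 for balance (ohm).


At balance: R1*R4 = R2*R3, so R4 = R2*R3/R1.
R4 = 8247 * 9509 / 3440
R4 = 78420723 / 3440
R4 = 22796.72 ohm

22796.72 ohm


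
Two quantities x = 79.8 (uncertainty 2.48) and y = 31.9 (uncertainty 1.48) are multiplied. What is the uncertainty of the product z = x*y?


For a product z = x*y, the relative uncertainty is:
uz/z = sqrt((ux/x)^2 + (uy/y)^2)
Relative uncertainties: ux/x = 2.48/79.8 = 0.031078
uy/y = 1.48/31.9 = 0.046395
z = 79.8 * 31.9 = 2545.6
uz = 2545.6 * sqrt(0.031078^2 + 0.046395^2) = 142.152

142.152


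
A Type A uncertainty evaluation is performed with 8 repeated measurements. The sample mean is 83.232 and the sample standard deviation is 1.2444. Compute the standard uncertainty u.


The standard uncertainty for Type A evaluation is u = s / sqrt(n).
u = 1.2444 / sqrt(8)
u = 1.2444 / 2.8284
u = 0.44

0.44


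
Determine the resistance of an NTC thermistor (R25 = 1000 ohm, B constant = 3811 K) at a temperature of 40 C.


NTC thermistor equation: Rt = R25 * exp(B * (1/T - 1/T25)).
T in Kelvin: 313.15 K, T25 = 298.15 K
1/T - 1/T25 = 1/313.15 - 1/298.15 = -0.00016066
B * (1/T - 1/T25) = 3811 * -0.00016066 = -0.6123
Rt = 1000 * exp(-0.6123) = 542.1 ohm

542.1 ohm


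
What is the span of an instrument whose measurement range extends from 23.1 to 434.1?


Span = upper range - lower range.
Span = 434.1 - (23.1)
Span = 411.0

411.0


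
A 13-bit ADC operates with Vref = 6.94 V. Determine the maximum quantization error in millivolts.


The maximum quantization error is +/- LSB/2.
LSB = Vref / 2^n = 6.94 / 8192 = 0.00084717 V
Max error = LSB / 2 = 0.00084717 / 2 = 0.00042358 V
Max error = 0.4236 mV

0.4236 mV


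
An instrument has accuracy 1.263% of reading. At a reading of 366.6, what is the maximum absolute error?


Absolute error = (accuracy% / 100) * reading.
Error = (1.263 / 100) * 366.6
Error = 0.01263 * 366.6
Error = 4.6302

4.6302


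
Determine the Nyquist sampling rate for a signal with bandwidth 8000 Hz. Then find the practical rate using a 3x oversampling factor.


By Nyquist theorem, fs_min = 2 * fmax.
fs_min = 2 * 8000 = 16000 Hz
Practical rate = 3 * fs_min = 3 * 16000 = 48000 Hz

fs_min = 16000 Hz, fs_practical = 48000 Hz


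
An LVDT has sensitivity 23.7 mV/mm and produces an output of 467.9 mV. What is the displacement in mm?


Displacement = Vout / sensitivity.
d = 467.9 / 23.7
d = 19.743 mm

19.743 mm


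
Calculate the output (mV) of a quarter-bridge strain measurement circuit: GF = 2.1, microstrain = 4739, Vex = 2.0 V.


Quarter bridge output: Vout = (GF * epsilon * Vex) / 4.
Vout = (2.1 * 4739e-6 * 2.0) / 4
Vout = 0.0199038 / 4 V
Vout = 0.00497595 V = 4.976 mV

4.976 mV


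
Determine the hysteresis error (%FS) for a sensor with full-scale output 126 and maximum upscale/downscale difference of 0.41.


Hysteresis = (max difference / full scale) * 100%.
H = (0.41 / 126) * 100
H = 0.325 %FS

0.325 %FS


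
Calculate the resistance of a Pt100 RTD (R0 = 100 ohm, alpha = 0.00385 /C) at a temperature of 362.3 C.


The RTD equation: Rt = R0 * (1 + alpha * T).
Rt = 100 * (1 + 0.00385 * 362.3)
Rt = 100 * (1 + 1.394855)
Rt = 100 * 2.394855
Rt = 239.486 ohm

239.486 ohm


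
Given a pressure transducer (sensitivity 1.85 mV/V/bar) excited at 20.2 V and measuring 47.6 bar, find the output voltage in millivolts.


Output = sensitivity * Vex * P.
Vout = 1.85 * 20.2 * 47.6
Vout = 37.37 * 47.6
Vout = 1778.81 mV

1778.81 mV


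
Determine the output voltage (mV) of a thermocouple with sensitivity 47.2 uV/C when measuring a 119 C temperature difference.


The thermocouple output V = sensitivity * dT.
V = 47.2 uV/C * 119 C
V = 5616.8 uV
V = 5.617 mV

5.617 mV


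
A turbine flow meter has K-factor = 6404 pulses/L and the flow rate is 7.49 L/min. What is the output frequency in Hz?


Frequency = K * Q / 60 (converting L/min to L/s).
f = 6404 * 7.49 / 60
f = 47965.96 / 60
f = 799.43 Hz

799.43 Hz


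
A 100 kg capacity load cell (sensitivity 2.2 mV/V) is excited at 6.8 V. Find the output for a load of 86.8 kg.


Vout = rated_output * Vex * (load / capacity).
Vout = 2.2 * 6.8 * (86.8 / 100)
Vout = 2.2 * 6.8 * 0.868
Vout = 12.985 mV

12.985 mV


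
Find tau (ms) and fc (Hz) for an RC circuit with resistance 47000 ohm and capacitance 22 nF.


Time constant: tau = R * C.
tau = 47000 * 2.20e-08 = 0.001034 s
tau = 1.034 ms
Cutoff frequency: fc = 1 / (2*pi*R*C).
fc = 1 / (2*pi*0.001034) = 153.92 Hz

tau = 1.034 ms, fc = 153.92 Hz


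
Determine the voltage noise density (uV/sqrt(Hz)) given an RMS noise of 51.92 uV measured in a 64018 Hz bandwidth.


Noise spectral density = Vrms / sqrt(BW).
NSD = 51.92 / sqrt(64018)
NSD = 51.92 / 253.0178
NSD = 0.2052 uV/sqrt(Hz)

0.2052 uV/sqrt(Hz)


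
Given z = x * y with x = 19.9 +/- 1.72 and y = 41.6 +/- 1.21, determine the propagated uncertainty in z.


For a product z = x*y, the relative uncertainty is:
uz/z = sqrt((ux/x)^2 + (uy/y)^2)
Relative uncertainties: ux/x = 1.72/19.9 = 0.086432
uy/y = 1.21/41.6 = 0.029087
z = 19.9 * 41.6 = 827.8
uz = 827.8 * sqrt(0.086432^2 + 0.029087^2) = 75.495

75.495


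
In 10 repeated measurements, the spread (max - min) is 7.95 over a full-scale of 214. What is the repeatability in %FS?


Repeatability = (spread / full scale) * 100%.
R = (7.95 / 214) * 100
R = 3.715 %FS

3.715 %FS


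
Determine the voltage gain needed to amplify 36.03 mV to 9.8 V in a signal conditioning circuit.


Gain = Vout / Vin (converting to same units).
G = 9.8 V / 36.03 mV
G = 9800.0 mV / 36.03 mV
G = 272.0

272.0


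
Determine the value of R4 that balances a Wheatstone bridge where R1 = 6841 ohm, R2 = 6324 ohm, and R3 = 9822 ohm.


At balance: R1*R4 = R2*R3, so R4 = R2*R3/R1.
R4 = 6324 * 9822 / 6841
R4 = 62114328 / 6841
R4 = 9079.71 ohm

9079.71 ohm


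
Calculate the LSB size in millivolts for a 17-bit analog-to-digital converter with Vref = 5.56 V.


The resolution (LSB) of an ADC is Vref / 2^n.
LSB = 5.56 / 2^17
LSB = 5.56 / 131072
LSB = 4.242e-05 V = 0.04241943 mV

0.04241943 mV


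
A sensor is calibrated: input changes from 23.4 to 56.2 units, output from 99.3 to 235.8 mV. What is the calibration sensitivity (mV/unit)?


Sensitivity = (y2 - y1) / (x2 - x1).
S = (235.8 - 99.3) / (56.2 - 23.4)
S = 136.5 / 32.8
S = 4.1616 mV/unit

4.1616 mV/unit


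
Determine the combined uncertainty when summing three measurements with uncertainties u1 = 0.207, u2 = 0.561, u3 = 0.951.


For a sum of independent quantities, uc = sqrt(u1^2 + u2^2 + u3^2).
uc = sqrt(0.207^2 + 0.561^2 + 0.951^2)
uc = sqrt(0.042849 + 0.314721 + 0.904401)
uc = 1.1234

1.1234


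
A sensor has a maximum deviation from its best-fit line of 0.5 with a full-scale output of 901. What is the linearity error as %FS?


Linearity error = (max deviation / full scale) * 100%.
Linearity = (0.5 / 901) * 100
Linearity = 0.055 %FS

0.055 %FS


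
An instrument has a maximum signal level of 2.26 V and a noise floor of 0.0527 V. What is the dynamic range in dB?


Dynamic range = 20 * log10(Vmax / Vnoise).
DR = 20 * log10(2.26 / 0.0527)
DR = 20 * log10(42.88)
DR = 32.65 dB

32.65 dB
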